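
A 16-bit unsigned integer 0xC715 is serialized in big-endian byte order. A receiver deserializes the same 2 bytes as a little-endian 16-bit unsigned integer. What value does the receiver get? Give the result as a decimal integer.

5575

Stored big-endian, the bytes at ascending addresses are C7 15.
Read back as little-endian, the first byte is least significant, giving 0x15C7.
0x15C7 = 5575.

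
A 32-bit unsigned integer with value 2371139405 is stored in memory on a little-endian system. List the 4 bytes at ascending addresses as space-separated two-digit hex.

4D B7 54 8D

2371139405 in hexadecimal, padded to 32 bits, is 0x8D54B74D.
Split into bytes (most-significant first): 8D 54 B7 4D.
Little-endian stores the least-significant byte at the lowest address.
So at ascending addresses the bytes are 4D B7 54 8D.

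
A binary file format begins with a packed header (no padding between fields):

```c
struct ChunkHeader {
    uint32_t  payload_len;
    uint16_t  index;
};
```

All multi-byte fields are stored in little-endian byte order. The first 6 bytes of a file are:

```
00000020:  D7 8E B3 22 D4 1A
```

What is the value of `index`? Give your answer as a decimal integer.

6868

`index` follows `payload_len` (4 bytes), so it starts at byte offset 4 and occupies 2 bytes.
Bytes at offsets 4..5: D4 1A.
In little-endian order the low byte comes first in memory.
Reassemble most-significant byte first: 1A D4 → 0x1AD4.
0x1AD4 = 6868.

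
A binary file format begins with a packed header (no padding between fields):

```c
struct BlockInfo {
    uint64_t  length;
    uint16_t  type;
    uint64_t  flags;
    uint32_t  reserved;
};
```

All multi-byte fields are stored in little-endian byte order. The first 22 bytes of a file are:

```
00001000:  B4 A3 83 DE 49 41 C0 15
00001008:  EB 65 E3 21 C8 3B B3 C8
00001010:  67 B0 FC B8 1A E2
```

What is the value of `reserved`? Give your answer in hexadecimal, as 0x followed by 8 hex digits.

`reserved` follows `length` (8 B), `type` (2 B), `flags` (8 B), so it starts at offset 8 + 2 + 8 = 18 and occupies 4 bytes.
Bytes at offsets 18..21: FC B8 1A E2.
In little-endian order the low byte comes first in memory.
Reassemble most-significant byte first: E2 1A B8 FC → 0xE21AB8FC.

0xE21AB8FC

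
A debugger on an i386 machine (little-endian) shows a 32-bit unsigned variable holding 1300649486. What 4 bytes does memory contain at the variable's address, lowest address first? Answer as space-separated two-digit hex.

0E 56 86 4D

1300649486 in hexadecimal, padded to 32 bits, is 0x4D86560E.
Split into bytes (most-significant first): 4D 86 56 0E.
Little-endian: lowest address holds the least-significant byte.
So at ascending addresses the bytes are 0E 56 86 4D.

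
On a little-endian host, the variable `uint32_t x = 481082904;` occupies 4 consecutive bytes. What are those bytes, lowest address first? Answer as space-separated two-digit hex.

481082904 in hexadecimal, padded to 32 bits, is 0x1CACBE18.
Split into bytes (most-significant first): 1C AC BE 18.
Little-endian: lowest address holds the least-significant byte.
So at ascending addresses the bytes are 18 BE AC 1C.

18 BE AC 1C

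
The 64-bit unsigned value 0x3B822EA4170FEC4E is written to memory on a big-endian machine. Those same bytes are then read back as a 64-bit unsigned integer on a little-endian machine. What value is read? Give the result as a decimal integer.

5686937023675269691

Stored big-endian, the bytes at ascending addresses are 3B 82 2E A4 17 0F EC 4E.
Read back as little-endian, the first byte is least significant, giving 0x4EEC0F17A42E823B.
0x4EEC0F17A42E823B = 5686937023675269691.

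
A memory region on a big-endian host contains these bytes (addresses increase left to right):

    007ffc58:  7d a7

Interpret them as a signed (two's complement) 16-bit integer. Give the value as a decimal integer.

32167

Big-endian: lowest address holds the most-significant byte.
The bytes are already most-significant first: 0x7DA7.
0x7DA7 = 32167.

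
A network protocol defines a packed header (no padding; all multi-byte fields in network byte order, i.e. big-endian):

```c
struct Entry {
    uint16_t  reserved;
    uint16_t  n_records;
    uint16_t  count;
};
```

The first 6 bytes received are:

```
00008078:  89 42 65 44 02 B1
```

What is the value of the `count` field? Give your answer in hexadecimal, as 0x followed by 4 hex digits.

0x02B1

`count` follows `reserved` (2 B), `n_records` (2 B), so it starts at offset 2 + 2 = 4 and occupies 2 bytes.
Bytes at offsets 4..5: 02 B1.
In big-endian order the high byte comes first in memory.
The bytes are already most-significant first: 0x02B1.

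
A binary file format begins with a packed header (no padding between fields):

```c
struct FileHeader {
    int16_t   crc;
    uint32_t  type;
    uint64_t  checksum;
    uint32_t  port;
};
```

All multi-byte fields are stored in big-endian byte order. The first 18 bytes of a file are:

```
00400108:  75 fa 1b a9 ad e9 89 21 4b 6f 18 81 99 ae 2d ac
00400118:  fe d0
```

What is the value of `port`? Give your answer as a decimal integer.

766312144

`port` follows `crc` (2 B), `type` (4 B), `checksum` (8 B), so it starts at offset 2 + 4 + 8 = 14 and occupies 4 bytes.
Bytes at offsets 14..17: 2D AC FE D0.
In big-endian order the high byte comes first in memory.
The bytes are already most-significant first: 0x2DACFED0.
0x2DACFED0 = 766312144.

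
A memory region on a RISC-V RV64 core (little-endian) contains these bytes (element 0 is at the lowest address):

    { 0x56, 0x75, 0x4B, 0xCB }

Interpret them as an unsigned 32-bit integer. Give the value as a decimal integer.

Little-endian stores the least-significant byte at the lowest address.
Reassemble most-significant byte first: CB 4B 75 56 → 0xCB4B7556.
0xCB4B7556 = 3410720086.

3410720086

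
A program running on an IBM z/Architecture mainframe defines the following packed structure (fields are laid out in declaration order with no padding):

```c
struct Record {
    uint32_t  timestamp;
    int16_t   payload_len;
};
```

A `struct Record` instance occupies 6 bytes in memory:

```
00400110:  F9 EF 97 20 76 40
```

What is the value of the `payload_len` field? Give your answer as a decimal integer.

30272

`payload_len` follows `timestamp` (4 bytes), so it starts at byte offset 4 and occupies 2 bytes.
Bytes at offsets 4..5: 76 40.
In big-endian order the high byte comes first in memory.
The bytes are already most-significant first: 0x7640.
0x7640 = 30272.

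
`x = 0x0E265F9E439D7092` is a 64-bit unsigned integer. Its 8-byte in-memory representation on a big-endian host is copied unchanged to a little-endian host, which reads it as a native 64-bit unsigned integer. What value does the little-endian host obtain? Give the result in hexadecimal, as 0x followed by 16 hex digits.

Stored big-endian, the bytes at ascending addresses are 0E 26 5F 9E 43 9D 70 92.
Read back as little-endian, the first byte is least significant, giving 0x92709D439E5F260E.

0x92709D439E5F260E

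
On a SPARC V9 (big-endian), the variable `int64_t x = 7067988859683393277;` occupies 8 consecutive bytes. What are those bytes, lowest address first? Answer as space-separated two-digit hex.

7067988859683393277 in hexadecimal, padded to 64 bits, is 0x62168A6B89D8CEFD.
Split into bytes (most-significant first): 62 16 8A 6B 89 D8 CE FD.
Big-endian: lowest address holds the most-significant byte.
So the memory order matches the most-significant-first order: 62 16 8A 6B 89 D8 CE FD.

62 16 8A 6B 89 D8 CE FD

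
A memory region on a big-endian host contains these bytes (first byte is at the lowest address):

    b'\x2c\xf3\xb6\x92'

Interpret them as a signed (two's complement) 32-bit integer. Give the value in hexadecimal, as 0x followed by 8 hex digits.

0x2CF3B692

In big-endian order the high byte comes first in memory.
The bytes are already most-significant first: 0x2CF3B692.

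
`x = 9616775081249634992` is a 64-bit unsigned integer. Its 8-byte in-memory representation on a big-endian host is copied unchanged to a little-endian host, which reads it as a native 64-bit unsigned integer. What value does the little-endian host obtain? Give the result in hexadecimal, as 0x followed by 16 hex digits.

0xB07AB60AFCA57585

9616775081249634992 in 64-bit hexadecimal is 0x8575A5FC0AB67AB0.
Stored big-endian, the bytes at ascending addresses are 85 75 A5 FC 0A B6 7A B0.
Read back as little-endian, the first byte is least significant, giving 0xB07AB60AFCA57585.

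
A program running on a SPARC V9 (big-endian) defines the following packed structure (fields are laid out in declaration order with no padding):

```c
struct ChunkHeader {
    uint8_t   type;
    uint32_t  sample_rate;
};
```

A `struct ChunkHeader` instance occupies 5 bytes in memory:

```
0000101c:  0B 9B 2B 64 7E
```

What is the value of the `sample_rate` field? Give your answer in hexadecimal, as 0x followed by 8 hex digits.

`sample_rate` follows `type` (1 byte), so it starts at byte offset 1 and occupies 4 bytes.
Bytes at offsets 1..4: 9B 2B 64 7E.
Big-endian stores the most-significant byte at the lowest address.
The bytes are already most-significant first: 0x9B2B647E.

0x9B2B647E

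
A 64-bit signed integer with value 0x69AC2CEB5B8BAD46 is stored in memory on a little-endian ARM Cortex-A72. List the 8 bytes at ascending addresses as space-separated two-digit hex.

Split into bytes (most-significant first): 69 AC 2C EB 5B 8B AD 46.
Little-endian: lowest address holds the least-significant byte.
So at ascending addresses the bytes are 46 AD 8B 5B EB 2C AC 69.

46 AD 8B 5B EB 2C AC 69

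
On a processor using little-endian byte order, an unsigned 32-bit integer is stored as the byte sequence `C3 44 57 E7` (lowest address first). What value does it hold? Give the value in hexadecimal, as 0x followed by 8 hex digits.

0xE75744C3

Little-endian stores the least-significant byte at the lowest address.
Reassemble most-significant byte first: E7 57 44 C3 → 0xE75744C3.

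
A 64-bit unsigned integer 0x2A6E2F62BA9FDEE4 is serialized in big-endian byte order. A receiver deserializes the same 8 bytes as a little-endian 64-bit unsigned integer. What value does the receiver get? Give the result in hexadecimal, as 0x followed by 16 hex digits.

Stored big-endian, the bytes at ascending addresses are 2A 6E 2F 62 BA 9F DE E4.
Read back as little-endian, the first byte is least significant, giving 0xE4DE9FBA622F6E2A.

0xE4DE9FBA622F6E2A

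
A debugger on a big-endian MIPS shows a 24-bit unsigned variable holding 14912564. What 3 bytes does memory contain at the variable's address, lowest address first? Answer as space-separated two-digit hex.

E3 8C 34

14912564 in hexadecimal, padded to 24 bits, is 0xE38C34.
Split into bytes (most-significant first): E3 8C 34.
In big-endian order the high byte comes first in memory.
So the memory order matches the most-significant-first order: E3 8C 34.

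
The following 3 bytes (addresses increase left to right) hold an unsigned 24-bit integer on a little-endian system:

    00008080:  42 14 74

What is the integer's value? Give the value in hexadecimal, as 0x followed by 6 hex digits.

Little-endian stores the least-significant byte at the lowest address.
Reassemble most-significant byte first: 74 14 42 → 0x741442.

0x741442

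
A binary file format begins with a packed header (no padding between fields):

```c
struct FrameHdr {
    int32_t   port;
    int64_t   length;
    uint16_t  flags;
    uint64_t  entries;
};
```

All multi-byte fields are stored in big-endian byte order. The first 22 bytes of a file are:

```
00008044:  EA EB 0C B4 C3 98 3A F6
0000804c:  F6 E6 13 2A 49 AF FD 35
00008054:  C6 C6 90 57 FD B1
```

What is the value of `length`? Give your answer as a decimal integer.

-4352664207474945238

`length` follows `port` (4 bytes), so it starts at byte offset 4 and occupies 8 bytes.
Bytes at offsets 4..11: C3 98 3A F6 F6 E6 13 2A.
Big-endian: lowest address holds the most-significant byte.
The bytes are already most-significant first: 0xC3983AF6F6E6132A.
Top bit is set, so as a signed 64-bit value this is 0xC3983AF6F6E6132A − 2^64 = -4352664207474945238.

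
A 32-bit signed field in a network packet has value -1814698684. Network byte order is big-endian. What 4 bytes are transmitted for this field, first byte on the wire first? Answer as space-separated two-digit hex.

Two's complement of -1814698684 in 32 bits: 1814698684 = 0x6C2A1ABC; invert → 0x93D5E543; add 1 → 0x93D5E544.
Split into bytes (most-significant first): 93 D5 E5 44.
Big-endian: lowest address holds the most-significant byte.
So the memory order matches the most-significant-first order: 93 D5 E5 44.

93 D5 E5 44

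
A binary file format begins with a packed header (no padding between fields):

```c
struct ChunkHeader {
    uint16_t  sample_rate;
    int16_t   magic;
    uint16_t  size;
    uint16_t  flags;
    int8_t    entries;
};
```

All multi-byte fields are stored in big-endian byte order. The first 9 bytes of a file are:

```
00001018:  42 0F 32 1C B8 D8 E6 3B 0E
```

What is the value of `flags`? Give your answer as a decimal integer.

`flags` follows `sample_rate` (2 B), `magic` (2 B), `size` (2 B), so it starts at offset 2 + 2 + 2 = 6 and occupies 2 bytes.
Bytes at offsets 6..7: E6 3B.
Big-endian: lowest address holds the most-significant byte.
The bytes are already most-significant first: 0xE63B.
0xE63B = 58939.

58939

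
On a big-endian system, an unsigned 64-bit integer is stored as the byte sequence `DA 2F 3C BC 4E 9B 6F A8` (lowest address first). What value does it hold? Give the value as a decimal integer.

Big-endian: lowest address holds the most-significant byte.
The bytes are already most-significant first: 0xDA2F3CBC4E9B6FA8.
0xDA2F3CBC4E9B6FA8 = 15721851603644018600.

15721851603644018600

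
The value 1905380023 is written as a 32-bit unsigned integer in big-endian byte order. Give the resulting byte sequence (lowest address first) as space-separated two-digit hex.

1905380023 in hexadecimal, padded to 32 bits, is 0x7191CAB7.
Split into bytes (most-significant first): 71 91 CA B7.
Big-endian: lowest address holds the most-significant byte.
So the memory order matches the most-significant-first order: 71 91 CA B7.

71 91 CA B7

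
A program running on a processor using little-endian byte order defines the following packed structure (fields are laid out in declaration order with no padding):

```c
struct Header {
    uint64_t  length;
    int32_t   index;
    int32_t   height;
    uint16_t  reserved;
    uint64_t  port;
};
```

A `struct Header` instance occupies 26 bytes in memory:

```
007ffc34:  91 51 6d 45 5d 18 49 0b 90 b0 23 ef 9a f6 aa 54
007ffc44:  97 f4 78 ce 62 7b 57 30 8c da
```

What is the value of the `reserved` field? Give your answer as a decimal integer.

`reserved` follows `length` (8 B), `index` (4 B), `height` (4 B), so it starts at offset 8 + 4 + 4 = 16 and occupies 2 bytes.
Bytes at offsets 16..17: 97 F4.
Little-endian: lowest address holds the least-significant byte.
Reassemble most-significant byte first: F4 97 → 0xF497.
0xF497 = 62615.

62615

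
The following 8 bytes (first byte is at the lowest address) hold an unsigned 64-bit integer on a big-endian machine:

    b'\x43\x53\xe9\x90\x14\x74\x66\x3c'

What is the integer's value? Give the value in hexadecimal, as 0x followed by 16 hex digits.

0x4353E9901474663C

Big-endian stores the most-significant byte at the lowest address.
The bytes are already most-significant first: 0x4353E9901474663C.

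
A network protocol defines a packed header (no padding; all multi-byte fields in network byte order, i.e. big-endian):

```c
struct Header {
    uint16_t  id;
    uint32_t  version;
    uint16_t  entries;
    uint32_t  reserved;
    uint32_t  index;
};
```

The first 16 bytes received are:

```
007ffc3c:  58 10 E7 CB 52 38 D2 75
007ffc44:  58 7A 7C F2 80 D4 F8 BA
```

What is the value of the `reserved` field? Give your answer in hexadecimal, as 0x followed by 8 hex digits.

`reserved` follows `id` (2 B), `version` (4 B), `entries` (2 B), so it starts at offset 2 + 4 + 2 = 8 and occupies 4 bytes.
Bytes at offsets 8..11: 58 7A 7C F2.
Big-endian stores the most-significant byte at the lowest address.
The bytes are already most-significant first: 0x587A7CF2.

0x587A7CF2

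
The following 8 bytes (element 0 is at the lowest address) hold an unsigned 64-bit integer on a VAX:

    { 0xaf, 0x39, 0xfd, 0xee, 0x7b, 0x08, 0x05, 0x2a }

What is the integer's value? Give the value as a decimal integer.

3027835652860098991

Little-endian stores the least-significant byte at the lowest address.
Reassemble most-significant byte first: 2A 05 08 7B EE FD 39 AF → 0x2A05087BEEFD39AF.
0x2A05087BEEFD39AF = 3027835652860098991.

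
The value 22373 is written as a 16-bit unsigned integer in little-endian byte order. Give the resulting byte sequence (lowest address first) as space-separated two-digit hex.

65 57

22373 in hexadecimal, padded to 16 bits, is 0x5765.
Split into bytes (most-significant first): 57 65.
In little-endian order the low byte comes first in memory.
So at ascending addresses the bytes are 65 57.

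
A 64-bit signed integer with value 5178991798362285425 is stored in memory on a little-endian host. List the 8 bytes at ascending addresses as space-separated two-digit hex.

71 A5 0B E4 99 79 DF 47

5178991798362285425 in hexadecimal, padded to 64 bits, is 0x47DF7999E40BA571.
Split into bytes (most-significant first): 47 DF 79 99 E4 0B A5 71.
In little-endian order the low byte comes first in memory.
So at ascending addresses the bytes are 71 A5 0B E4 99 79 DF 47.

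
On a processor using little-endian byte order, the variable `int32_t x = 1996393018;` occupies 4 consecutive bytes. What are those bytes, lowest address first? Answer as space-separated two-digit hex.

1996393018 in hexadecimal, padded to 32 bits, is 0x76FE8A3A.
Split into bytes (most-significant first): 76 FE 8A 3A.
Little-endian stores the least-significant byte at the lowest address.
So at ascending addresses the bytes are 3A 8A FE 76.

3A 8A FE 76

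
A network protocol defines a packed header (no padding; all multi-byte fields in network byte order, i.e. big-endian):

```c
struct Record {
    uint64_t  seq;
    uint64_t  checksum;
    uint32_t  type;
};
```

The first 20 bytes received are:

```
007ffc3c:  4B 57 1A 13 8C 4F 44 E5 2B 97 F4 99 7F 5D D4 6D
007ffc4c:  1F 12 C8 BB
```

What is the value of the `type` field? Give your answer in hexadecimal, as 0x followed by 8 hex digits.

`type` follows `seq` (8 B), `checksum` (8 B), so it starts at offset 8 + 8 = 16 and occupies 4 bytes.
Bytes at offsets 16..19: 1F 12 C8 BB.
In big-endian order the high byte comes first in memory.
The bytes are already most-significant first: 0x1F12C8BB.

0x1F12C8BB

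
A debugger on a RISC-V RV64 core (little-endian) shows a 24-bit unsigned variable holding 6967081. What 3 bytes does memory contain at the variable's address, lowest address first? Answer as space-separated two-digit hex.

6967081 in hexadecimal, padded to 24 bits, is 0x6A4F29.
Split into bytes (most-significant first): 6A 4F 29.
Little-endian stores the least-significant byte at the lowest address.
So at ascending addresses the bytes are 29 4F 6A.

29 4F 6A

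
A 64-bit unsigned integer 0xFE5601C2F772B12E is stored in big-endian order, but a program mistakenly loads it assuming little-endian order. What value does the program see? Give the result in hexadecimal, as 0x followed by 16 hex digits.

0x2EB172F7C20156FE

Stored big-endian, the bytes at ascending addresses are FE 56 01 C2 F7 72 B1 2E.
Read back as little-endian, the first byte is least significant, giving 0x2EB172F7C20156FE.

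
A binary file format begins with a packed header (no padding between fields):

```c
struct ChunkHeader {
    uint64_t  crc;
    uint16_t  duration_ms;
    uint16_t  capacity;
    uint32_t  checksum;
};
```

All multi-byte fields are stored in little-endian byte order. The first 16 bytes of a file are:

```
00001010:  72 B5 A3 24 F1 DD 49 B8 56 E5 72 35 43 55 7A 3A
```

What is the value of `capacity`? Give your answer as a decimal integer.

`capacity` follows `crc` (8 B), `duration_ms` (2 B), so it starts at offset 8 + 2 = 10 and occupies 2 bytes.
Bytes at offsets 10..11: 72 35.
Little-endian: lowest address holds the least-significant byte.
Reassemble most-significant byte first: 35 72 → 0x3572.
0x3572 = 13682.

13682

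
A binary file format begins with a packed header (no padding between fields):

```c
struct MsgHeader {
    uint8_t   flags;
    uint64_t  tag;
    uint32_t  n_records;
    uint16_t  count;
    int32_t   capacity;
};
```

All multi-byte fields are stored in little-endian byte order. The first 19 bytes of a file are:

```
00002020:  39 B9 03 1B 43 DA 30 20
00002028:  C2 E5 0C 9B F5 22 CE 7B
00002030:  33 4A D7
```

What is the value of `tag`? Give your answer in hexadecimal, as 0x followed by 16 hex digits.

`tag` follows `flags` (1 byte), so it starts at byte offset 1 and occupies 8 bytes.
Bytes at offsets 1..8: B9 03 1B 43 DA 30 20 C2.
Little-endian: lowest address holds the least-significant byte.
Reassemble most-significant byte first: C2 20 30 DA 43 1B 03 B9 → 0xC22030DA431B03B9.

0xC22030DA431B03B9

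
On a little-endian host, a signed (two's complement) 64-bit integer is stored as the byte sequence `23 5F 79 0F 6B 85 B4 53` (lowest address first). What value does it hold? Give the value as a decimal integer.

6031592495823544099

In little-endian order the low byte comes first in memory.
Reassemble most-significant byte first: 53 B4 85 6B 0F 79 5F 23 → 0x53B4856B0F795F23.
0x53B4856B0F795F23 = 6031592495823544099.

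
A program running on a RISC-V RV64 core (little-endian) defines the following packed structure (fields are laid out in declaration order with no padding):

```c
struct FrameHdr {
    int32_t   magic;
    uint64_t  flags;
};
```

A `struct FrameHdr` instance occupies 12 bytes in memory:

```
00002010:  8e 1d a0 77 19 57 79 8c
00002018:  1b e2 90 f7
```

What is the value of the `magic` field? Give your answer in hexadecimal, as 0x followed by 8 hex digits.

`magic` is the first field, at byte offset 0, occupying 4 bytes.
Bytes at offsets 0..3: 8E 1D A0 77.
Little-endian: lowest address holds the least-significant byte.
Reassemble most-significant byte first: 77 A0 1D 8E → 0x77A01D8E.

0x77A01D8E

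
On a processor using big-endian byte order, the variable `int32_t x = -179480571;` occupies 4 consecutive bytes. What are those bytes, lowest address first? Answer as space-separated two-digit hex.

F5 4D 58 05

Two's complement of -179480571 in 32 bits: 179480571 = 0x0AB2A7FB; invert → 0xF54D5804; add 1 → 0xF54D5805.
Split into bytes (most-significant first): F5 4D 58 05.
In big-endian order the high byte comes first in memory.
So the memory order matches the most-significant-first order: F5 4D 58 05.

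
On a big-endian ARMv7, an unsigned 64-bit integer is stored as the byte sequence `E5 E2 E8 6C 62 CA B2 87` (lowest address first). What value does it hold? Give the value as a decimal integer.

Big-endian stores the most-significant byte at the lowest address.
The bytes are already most-significant first: 0xE5E2E86C62CAB287.
0xE5E2E86C62CAB287 = 16565057931633668743.

16565057931633668743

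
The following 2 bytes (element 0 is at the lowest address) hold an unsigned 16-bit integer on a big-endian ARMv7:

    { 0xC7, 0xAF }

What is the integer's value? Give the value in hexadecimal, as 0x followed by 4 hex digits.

In big-endian order the high byte comes first in memory.
The bytes are already most-significant first: 0xC7AF.

0xC7AF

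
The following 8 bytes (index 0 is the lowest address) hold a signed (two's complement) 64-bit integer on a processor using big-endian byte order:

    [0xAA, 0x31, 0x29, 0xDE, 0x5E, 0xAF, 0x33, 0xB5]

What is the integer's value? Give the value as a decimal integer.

-6183114778354961483

Big-endian stores the most-significant byte at the lowest address.
The bytes are already most-significant first: 0xAA3129DE5EAF33B5.
Top bit is set, so as a signed 64-bit value this is 0xAA3129DE5EAF33B5 − 2^64 = -6183114778354961483.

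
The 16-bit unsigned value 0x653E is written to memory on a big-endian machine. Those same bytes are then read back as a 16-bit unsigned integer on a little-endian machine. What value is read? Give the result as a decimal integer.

Stored big-endian, the bytes at ascending addresses are 65 3E.
Read back as little-endian, the first byte is least significant, giving 0x3E65.
0x3E65 = 15973.

15973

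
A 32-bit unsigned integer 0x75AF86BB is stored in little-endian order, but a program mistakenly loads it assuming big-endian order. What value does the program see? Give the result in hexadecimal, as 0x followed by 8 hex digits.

0xBB86AF75

Stored little-endian, the bytes at ascending addresses are BB 86 AF 75.
Read back as big-endian, the last byte is least significant, giving 0xBB86AF75.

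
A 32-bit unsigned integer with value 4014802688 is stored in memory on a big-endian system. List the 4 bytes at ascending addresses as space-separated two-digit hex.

4014802688 in hexadecimal, padded to 32 bits, is 0xEF4D0700.
Split into bytes (most-significant first): EF 4D 07 00.
Big-endian stores the most-significant byte at the lowest address.
So the memory order matches the most-significant-first order: EF 4D 07 00.

EF 4D 07 00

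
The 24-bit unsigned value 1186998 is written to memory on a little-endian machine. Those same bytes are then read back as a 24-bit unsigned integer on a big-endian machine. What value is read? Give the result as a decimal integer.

11934738

1186998 in 24-bit hexadecimal is 0x121CB6.
Stored little-endian, the bytes at ascending addresses are B6 1C 12.
Read back as big-endian, the last byte is least significant, giving 0xB61C12.
0xB61C12 = 11934738.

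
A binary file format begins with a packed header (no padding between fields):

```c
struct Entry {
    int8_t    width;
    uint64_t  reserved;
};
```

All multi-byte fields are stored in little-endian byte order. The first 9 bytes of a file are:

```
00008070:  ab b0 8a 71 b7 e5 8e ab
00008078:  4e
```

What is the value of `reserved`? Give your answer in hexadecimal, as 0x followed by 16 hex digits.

`reserved` follows `width` (1 byte), so it starts at byte offset 1 and occupies 8 bytes.
Bytes at offsets 1..8: B0 8A 71 B7 E5 8E AB 4E.
Little-endian stores the least-significant byte at the lowest address.
Reassemble most-significant byte first: 4E AB 8E E5 B7 71 8A B0 → 0x4EAB8EE5B7718AB0.

0x4EAB8EE5B7718AB0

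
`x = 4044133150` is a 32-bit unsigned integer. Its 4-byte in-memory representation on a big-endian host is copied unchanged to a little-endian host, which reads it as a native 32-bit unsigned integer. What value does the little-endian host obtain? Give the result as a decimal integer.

512953585

4044133150 in 32-bit hexadecimal is 0xF10C931E.
Stored big-endian, the bytes at ascending addresses are F1 0C 93 1E.
Read back as little-endian, the first byte is least significant, giving 0x1E930CF1.
0x1E930CF1 = 512953585.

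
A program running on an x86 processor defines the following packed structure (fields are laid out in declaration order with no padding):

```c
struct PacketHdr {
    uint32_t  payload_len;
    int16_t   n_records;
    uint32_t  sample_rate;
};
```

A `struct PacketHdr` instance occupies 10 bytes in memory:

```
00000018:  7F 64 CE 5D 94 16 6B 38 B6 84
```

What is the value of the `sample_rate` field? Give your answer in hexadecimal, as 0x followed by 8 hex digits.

`sample_rate` follows `payload_len` (4 B), `n_records` (2 B), so it starts at offset 4 + 2 = 6 and occupies 4 bytes.
Bytes at offsets 6..9: 6B 38 B6 84.
Little-endian stores the least-significant byte at the lowest address.
Reassemble most-significant byte first: 84 B6 38 6B → 0x84B6386B.

0x84B6386B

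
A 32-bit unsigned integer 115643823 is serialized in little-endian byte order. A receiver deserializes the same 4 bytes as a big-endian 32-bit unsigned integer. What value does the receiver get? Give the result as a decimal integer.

115643823 in 32-bit hexadecimal is 0x06E495AF.
Stored little-endian, the bytes at ascending addresses are AF 95 E4 06.
Read back as big-endian, the last byte is least significant, giving 0xAF95E406.
0xAF95E406 = 2945836038.

2945836038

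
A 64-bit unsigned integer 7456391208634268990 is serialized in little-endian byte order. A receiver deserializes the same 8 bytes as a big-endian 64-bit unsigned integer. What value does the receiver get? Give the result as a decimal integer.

4521048259710188135

7456391208634268990 in 64-bit hexadecimal is 0x677A6C4C70FDBD3E.
Stored little-endian, the bytes at ascending addresses are 3E BD FD 70 4C 6C 7A 67.
Read back as big-endian, the last byte is least significant, giving 0x3EBDFD704C6C7A67.
0x3EBDFD704C6C7A67 = 4521048259710188135.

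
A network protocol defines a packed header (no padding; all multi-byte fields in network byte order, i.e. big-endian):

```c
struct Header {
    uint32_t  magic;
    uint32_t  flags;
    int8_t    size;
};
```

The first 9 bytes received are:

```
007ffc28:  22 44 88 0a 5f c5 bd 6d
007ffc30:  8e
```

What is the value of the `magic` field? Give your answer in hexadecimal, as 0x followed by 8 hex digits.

0x2244880A

`magic` is the first field, at byte offset 0, occupying 4 bytes.
Bytes at offsets 0..3: 22 44 88 0A.
Big-endian stores the most-significant byte at the lowest address.
The bytes are already most-significant first: 0x2244880A.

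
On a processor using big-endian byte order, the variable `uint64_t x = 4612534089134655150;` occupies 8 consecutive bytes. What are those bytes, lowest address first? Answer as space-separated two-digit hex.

4612534089134655150 in hexadecimal, padded to 64 bits, is 0x40030350D94046AE.
Split into bytes (most-significant first): 40 03 03 50 D9 40 46 AE.
Big-endian stores the most-significant byte at the lowest address.
So the memory order matches the most-significant-first order: 40 03 03 50 D9 40 46 AE.

40 03 03 50 D9 40 46 AE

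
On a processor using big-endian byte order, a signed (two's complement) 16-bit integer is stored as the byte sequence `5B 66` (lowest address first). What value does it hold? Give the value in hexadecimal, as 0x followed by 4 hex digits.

Big-endian: lowest address holds the most-significant byte.
The bytes are already most-significant first: 0x5B66.

0x5B66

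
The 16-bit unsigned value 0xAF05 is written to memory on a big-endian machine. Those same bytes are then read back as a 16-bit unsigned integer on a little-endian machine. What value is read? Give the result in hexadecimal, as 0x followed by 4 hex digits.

Stored big-endian, the bytes at ascending addresses are AF 05.
Read back as little-endian, the first byte is least significant, giving 0x05AF.

0x05AF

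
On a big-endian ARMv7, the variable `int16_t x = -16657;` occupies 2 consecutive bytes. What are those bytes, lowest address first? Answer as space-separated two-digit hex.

Two's complement of -16657 in 16 bits: 16657 = 0x4111; invert → 0xBEEE; add 1 → 0xBEEF.
Split into bytes (most-significant first): BE EF.
Big-endian: lowest address holds the most-significant byte.
So the memory order matches the most-significant-first order: BE EF.

BE EF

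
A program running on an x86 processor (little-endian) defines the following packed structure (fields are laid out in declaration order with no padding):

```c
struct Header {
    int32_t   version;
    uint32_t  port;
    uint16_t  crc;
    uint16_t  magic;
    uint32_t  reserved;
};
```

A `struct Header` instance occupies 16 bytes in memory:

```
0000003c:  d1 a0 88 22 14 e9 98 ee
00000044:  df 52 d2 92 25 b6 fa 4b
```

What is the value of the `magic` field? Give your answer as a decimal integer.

`magic` follows `version` (4 B), `port` (4 B), `crc` (2 B), so it starts at offset 4 + 4 + 2 = 10 and occupies 2 bytes.
Bytes at offsets 10..11: D2 92.
Little-endian: lowest address holds the least-significant byte.
Reassemble most-significant byte first: 92 D2 → 0x92D2.
0x92D2 = 37586.

37586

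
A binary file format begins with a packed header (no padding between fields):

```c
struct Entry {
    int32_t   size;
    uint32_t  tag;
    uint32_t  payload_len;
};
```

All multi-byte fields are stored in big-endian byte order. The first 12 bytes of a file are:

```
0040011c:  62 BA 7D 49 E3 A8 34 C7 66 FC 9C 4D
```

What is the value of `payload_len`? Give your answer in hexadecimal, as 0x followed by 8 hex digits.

`payload_len` follows `size` (4 B), `tag` (4 B), so it starts at offset 4 + 4 = 8 and occupies 4 bytes.
Bytes at offsets 8..11: 66 FC 9C 4D.
Big-endian stores the most-significant byte at the lowest address.
The bytes are already most-significant first: 0x66FC9C4D.

0x66FC9C4D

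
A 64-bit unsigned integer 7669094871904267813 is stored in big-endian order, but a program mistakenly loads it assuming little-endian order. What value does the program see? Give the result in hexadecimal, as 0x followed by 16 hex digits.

7669094871904267813 in 64-bit hexadecimal is 0x6A6E1927449FAE25.
Stored big-endian, the bytes at ascending addresses are 6A 6E 19 27 44 9F AE 25.
Read back as little-endian, the first byte is least significant, giving 0x25AE9F4427196E6A.

0x25AE9F4427196E6A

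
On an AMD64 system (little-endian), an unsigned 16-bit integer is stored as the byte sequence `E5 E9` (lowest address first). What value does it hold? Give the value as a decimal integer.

Little-endian stores the least-significant byte at the lowest address.
Reassemble most-significant byte first: E9 E5 → 0xE9E5.
0xE9E5 = 59877.

59877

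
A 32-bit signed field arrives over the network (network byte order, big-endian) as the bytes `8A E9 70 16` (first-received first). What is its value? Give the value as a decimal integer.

Big-endian: lowest address holds the most-significant byte.
The bytes are already most-significant first: 0x8AE97016.
Top bit is set, so as a signed 32-bit value this is 0x8AE97016 − 2^32 = -1964412906.

-1964412906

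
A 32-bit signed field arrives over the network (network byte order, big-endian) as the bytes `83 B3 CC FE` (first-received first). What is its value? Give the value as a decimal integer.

-2085368578

Big-endian: lowest address holds the most-significant byte.
The bytes are already most-significant first: 0x83B3CCFE.
Top bit is set, so as a signed 32-bit value this is 0x83B3CCFE − 2^32 = -2085368578.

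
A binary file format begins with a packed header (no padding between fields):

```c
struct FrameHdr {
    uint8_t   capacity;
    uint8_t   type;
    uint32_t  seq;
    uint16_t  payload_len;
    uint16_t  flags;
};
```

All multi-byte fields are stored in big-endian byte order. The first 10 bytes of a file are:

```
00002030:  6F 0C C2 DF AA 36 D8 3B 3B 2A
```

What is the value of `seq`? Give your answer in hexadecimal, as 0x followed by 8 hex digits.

0xC2DFAA36

`seq` follows `capacity` (1 B), `type` (1 B), so it starts at offset 1 + 1 = 2 and occupies 4 bytes.
Bytes at offsets 2..5: C2 DF AA 36.
In big-endian order the high byte comes first in memory.
The bytes are already most-significant first: 0xC2DFAA36.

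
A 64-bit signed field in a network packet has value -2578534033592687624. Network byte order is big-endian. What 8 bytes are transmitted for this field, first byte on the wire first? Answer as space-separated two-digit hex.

Two's complement of -2578534033592687624 in 64 bits: 2578534033592687624 = 0x23C8CB0AB98C1C08; invert → 0xDC3734F54673E3F7; add 1 → 0xDC3734F54673E3F8.
Split into bytes (most-significant first): DC 37 34 F5 46 73 E3 F8.
Big-endian: lowest address holds the most-significant byte.
So the memory order matches the most-significant-first order: DC 37 34 F5 46 73 E3 F8.

DC 37 34 F5 46 73 E3 F8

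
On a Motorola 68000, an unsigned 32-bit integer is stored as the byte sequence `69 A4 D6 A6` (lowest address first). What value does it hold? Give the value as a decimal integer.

Big-endian: lowest address holds the most-significant byte.
The bytes are already most-significant first: 0x69A4D6A6.
0x69A4D6A6 = 1772410534.

1772410534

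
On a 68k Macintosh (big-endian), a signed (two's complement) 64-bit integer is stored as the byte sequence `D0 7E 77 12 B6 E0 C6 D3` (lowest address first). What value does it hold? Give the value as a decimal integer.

Big-endian stores the most-significant byte at the lowest address.
The bytes are already most-significant first: 0xD07E7712B6E0C6D3.
Top bit is set, so as a signed 64-bit value this is 0xD07E7712B6E0C6D3 − 2^64 = -3423167744493697325.

-3423167744493697325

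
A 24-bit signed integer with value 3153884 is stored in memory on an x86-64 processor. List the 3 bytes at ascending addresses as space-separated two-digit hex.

DC 1F 30

3153884 in hexadecimal, padded to 24 bits, is 0x301FDC.
Split into bytes (most-significant first): 30 1F DC.
In little-endian order the low byte comes first in memory.
So at ascending addresses the bytes are DC 1F 30.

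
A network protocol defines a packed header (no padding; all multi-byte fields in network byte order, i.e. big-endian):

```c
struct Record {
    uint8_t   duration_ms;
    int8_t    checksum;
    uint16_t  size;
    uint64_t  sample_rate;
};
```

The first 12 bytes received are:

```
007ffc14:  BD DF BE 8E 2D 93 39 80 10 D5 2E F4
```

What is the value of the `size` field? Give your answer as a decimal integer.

48782

`size` follows `duration_ms` (1 B), `checksum` (1 B), so it starts at offset 1 + 1 = 2 and occupies 2 bytes.
Bytes at offsets 2..3: BE 8E.
Big-endian stores the most-significant byte at the lowest address.
The bytes are already most-significant first: 0xBE8E.
0xBE8E = 48782.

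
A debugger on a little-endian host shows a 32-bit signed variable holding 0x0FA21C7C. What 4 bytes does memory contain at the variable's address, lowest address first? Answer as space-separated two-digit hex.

Split into bytes (most-significant first): 0F A2 1C 7C.
In little-endian order the low byte comes first in memory.
So at ascending addresses the bytes are 7C 1C A2 0F.

7C 1C A2 0F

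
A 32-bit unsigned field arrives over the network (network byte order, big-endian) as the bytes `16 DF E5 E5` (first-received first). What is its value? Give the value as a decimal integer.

Big-endian: lowest address holds the most-significant byte.
The bytes are already most-significant first: 0x16DFE5E5.
0x16DFE5E5 = 383772133.

383772133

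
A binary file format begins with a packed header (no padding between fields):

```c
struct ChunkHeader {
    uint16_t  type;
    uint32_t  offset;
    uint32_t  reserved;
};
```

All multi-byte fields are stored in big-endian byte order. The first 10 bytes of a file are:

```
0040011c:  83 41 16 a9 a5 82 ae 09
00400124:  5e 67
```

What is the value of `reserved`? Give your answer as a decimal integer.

2919849575

`reserved` follows `type` (2 B), `offset` (4 B), so it starts at offset 2 + 4 = 6 and occupies 4 bytes.
Bytes at offsets 6..9: AE 09 5E 67.
Big-endian: lowest address holds the most-significant byte.
The bytes are already most-significant first: 0xAE095E67.
0xAE095E67 = 2919849575.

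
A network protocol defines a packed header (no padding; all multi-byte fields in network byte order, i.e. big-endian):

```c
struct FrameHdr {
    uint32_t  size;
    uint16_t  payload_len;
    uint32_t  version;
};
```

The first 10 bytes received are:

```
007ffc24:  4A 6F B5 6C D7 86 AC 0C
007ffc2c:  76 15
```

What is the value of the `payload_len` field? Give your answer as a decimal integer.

`payload_len` follows `size` (4 bytes), so it starts at byte offset 4 and occupies 2 bytes.
Bytes at offsets 4..5: D7 86.
Big-endian: lowest address holds the most-significant byte.
The bytes are already most-significant first: 0xD786.
0xD786 = 55174.

55174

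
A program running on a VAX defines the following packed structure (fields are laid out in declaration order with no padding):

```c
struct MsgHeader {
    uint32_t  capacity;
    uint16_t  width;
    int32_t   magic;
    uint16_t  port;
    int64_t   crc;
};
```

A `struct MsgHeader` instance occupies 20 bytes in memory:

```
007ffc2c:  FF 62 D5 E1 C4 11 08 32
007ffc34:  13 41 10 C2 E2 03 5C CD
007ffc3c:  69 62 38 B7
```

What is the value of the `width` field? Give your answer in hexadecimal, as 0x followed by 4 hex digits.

0x11C4

`width` follows `capacity` (4 bytes), so it starts at byte offset 4 and occupies 2 bytes.
Bytes at offsets 4..5: C4 11.
In little-endian order the low byte comes first in memory.
Reassemble most-significant byte first: 11 C4 → 0x11C4.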